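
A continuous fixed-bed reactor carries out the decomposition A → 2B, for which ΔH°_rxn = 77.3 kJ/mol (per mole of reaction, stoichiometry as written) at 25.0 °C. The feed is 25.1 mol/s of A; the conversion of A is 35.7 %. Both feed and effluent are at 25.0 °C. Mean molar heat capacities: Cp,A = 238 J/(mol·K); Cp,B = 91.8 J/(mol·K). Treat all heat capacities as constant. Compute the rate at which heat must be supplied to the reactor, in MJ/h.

Q_in = 2490 MJ/h

Extent of reaction ξ = 0.357 × 25.1 = 8.9607 mol/s
Reaction term: ξ·ΔH°_rxn = 8.9607 × 77.3 = 692.66 kJ/s
Q = ΔH = 692.66 kJ/s = 692.66 kW
Heat supplied = 2493.6 MJ/h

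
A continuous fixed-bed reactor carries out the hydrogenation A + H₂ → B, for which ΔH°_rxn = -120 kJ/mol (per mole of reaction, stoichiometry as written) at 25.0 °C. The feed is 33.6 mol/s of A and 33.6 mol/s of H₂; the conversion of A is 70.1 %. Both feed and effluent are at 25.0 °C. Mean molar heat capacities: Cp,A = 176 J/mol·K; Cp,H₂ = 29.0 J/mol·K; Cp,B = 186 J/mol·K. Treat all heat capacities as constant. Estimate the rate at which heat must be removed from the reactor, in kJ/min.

Extent of reaction ξ = 0.701 × 33.6 = 23.554 mol/s
Reaction term: ξ·ΔH°_rxn = 23.554 × -120 = -2826.4 kJ/s
Q = ΔH = -2826.4 kJ/s = -2826.4 kW
Heat removed = 169590 kJ/min

Q_out = 170000 kJ/min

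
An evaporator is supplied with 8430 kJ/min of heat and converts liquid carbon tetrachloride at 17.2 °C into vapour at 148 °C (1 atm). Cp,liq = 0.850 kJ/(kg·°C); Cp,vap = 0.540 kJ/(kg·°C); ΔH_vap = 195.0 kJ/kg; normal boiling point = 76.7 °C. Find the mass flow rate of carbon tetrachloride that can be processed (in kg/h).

ṁ = 1780 kg/h

Δh = 0.850×(76.7−17.2) + 195.0 + 0.540×(148−76.7) = 284.08 kJ/kg
Q = 8430 kJ/min = 140.5 kJ/s = 505800 kJ/h
ṁ = Q/Δh = 505800 / 284.08 = 1780.5 kg/h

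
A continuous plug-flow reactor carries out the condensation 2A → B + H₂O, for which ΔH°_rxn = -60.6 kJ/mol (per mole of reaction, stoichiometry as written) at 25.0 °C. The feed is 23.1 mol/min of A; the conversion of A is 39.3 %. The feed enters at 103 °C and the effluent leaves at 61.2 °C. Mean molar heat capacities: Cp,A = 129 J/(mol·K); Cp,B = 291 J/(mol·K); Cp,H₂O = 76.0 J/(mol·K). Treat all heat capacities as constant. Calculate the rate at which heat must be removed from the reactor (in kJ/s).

Extent of reaction ξ = 0.393 × 23.1 / 2 = 4.5392 mol/min
Reaction term: ξ·ΔH°_rxn = 4.5392 × -60.6 = -275.07 kJ/min
Sensible, feed 103→25 °C: -232.43 kJ/min
Outlet flows (mol/min): A 14.022, B 4.5392, H₂O 4.5392
Sensible, products 25→61.2 °C: 125.78 kJ/min
Q = ΔH = -381.72 kJ/min = -6.362 kW
Heat removed = 6.362 kJ/s

Q_out = 6.36 kJ/s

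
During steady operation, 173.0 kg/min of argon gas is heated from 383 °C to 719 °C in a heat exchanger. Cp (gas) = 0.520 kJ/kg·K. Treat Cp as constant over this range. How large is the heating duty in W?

Q = 504000 W

Q = ṁ·Cp·ΔT = 173.0 × 0.520 × (719 − 383) = 30227 kJ/min
Converting: 30227 / 60 s = 503.78 kW
Heating duty = 503780 W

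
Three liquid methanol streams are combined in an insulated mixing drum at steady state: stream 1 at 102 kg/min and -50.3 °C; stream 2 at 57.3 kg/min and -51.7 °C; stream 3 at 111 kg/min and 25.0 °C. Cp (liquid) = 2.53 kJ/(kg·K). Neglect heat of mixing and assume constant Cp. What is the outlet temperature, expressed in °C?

No heat crosses the boundary, so H_out = H_in.
T_out = Σ ṁᵢCp,ᵢTᵢ / Σ ṁᵢCp,ᵢ
      = -13455 / 683.86 = -19.674 °C

T_out = -19.7 °C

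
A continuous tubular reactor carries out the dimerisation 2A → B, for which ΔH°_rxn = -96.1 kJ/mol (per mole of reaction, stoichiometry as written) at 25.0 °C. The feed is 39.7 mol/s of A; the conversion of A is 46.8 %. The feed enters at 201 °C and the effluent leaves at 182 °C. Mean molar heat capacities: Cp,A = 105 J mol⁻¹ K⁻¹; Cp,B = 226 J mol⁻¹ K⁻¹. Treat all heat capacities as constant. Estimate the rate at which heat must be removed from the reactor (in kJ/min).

Extent of reaction ξ = 0.468 × 39.7 / 2 = 9.2898 mol/s
Reaction term: ξ·ΔH°_rxn = 9.2898 × -96.1 = -892.75 kJ/s
Sensible, feed 201→25 °C: -733.66 kJ/s
Outlet flows (mol/s): A 21.12, B 9.2898
Sensible, products 25→182 °C: 677.79 kJ/s
Q = ΔH = -948.62 kJ/s = -948.62 kW
Heat removed = 56917 kJ/min

Q_out = 56900 kJ/min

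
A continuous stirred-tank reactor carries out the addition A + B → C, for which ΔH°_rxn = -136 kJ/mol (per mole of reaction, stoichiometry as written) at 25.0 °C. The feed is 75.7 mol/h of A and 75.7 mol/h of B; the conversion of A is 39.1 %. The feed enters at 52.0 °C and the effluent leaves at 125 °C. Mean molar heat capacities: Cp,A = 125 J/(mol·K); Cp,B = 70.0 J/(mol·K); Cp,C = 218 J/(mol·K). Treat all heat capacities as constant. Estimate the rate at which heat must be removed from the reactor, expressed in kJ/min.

Extent of reaction ξ = 0.391 × 75.7 = 29.599 mol/h
Reaction term: ξ·ΔH°_rxn = 29.599 × -136 = -4025.4 kJ/h
Sensible, feed 52.0→25 °C: -398.56 kJ/h
Outlet flows (mol/h): A 46.101, B 46.101, C 29.599
Sensible, products 25→125 °C: 1544.2 kJ/h
Q = ΔH = -2879.8 kJ/h = -0.79993 kW
Heat removed = 47.996 kJ/min

Q_out = 48.0 kJ/min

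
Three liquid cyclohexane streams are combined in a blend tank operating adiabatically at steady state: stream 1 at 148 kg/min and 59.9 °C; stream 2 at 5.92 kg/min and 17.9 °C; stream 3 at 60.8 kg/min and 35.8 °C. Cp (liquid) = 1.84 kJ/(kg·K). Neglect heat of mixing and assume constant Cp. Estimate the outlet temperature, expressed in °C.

No heat crosses the boundary, so H_out = H_in.
Σ ṁᵢCp,ᵢTᵢ = 148×1.84×59.9 + 5.92×1.84×17.9 + 60.8×1.84×35.8 = 20512
Σ ṁᵢCp,ᵢ = 148×1.84 + 5.92×1.84 + 60.8×1.84 = 395.08
T_out = 20512 / 395.08 = 51.918 °C

T_out = 51.9 °C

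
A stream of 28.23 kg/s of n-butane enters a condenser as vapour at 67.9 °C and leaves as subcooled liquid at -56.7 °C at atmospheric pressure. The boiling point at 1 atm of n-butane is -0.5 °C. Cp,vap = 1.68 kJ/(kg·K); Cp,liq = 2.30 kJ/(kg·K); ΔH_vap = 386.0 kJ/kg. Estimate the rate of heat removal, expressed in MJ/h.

vapour 67.9→-0.5 °C: -114.91 kJ/kg
condensation at -0.5 °C: -386 kJ/kg
liquid -0.5→-56.7 °C: -129.26 kJ/kg
Δh = -114.91 + -386 + -129.26 = -630.17 kJ/kg
Q = ṁ·Δh = 28.23 kg/s × -630.17 kJ/kg = -17790 kJ/s
|Q| = 17790 kW = 64043 MJ/h

Q_c = 64000 MJ/h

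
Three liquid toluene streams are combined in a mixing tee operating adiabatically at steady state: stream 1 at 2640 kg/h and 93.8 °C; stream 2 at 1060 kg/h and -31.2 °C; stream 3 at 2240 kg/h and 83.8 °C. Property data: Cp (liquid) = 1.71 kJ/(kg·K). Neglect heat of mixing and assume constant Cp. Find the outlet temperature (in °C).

T_out = 67.7 °C

Adiabatic, steady state ⇒ Σ ṁᵢCp,ᵢ(T_out − Tᵢ) = 0
Σ ṁᵢCp,ᵢTᵢ = 2640×1.71×93.8 + 1060×1.71×-31.2 + 2240×1.71×83.8 = 687890
Σ ṁᵢCp,ᵢ = 2640×1.71 + 1060×1.71 + 2240×1.71 = 10157
T_out = 687890 / 10157 = 67.723 °C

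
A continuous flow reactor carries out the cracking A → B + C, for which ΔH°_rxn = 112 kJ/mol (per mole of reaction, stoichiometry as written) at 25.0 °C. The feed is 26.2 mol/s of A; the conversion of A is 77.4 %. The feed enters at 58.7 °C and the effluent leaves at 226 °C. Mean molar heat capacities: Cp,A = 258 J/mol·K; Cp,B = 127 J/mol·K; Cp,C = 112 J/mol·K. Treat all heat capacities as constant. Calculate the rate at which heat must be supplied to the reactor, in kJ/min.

Extent of reaction ξ = 0.774 × 26.2 = 20.279 mol/s
Reaction term: ξ·ΔH°_rxn = 20.279 × 112 = 2271.2 kJ/s
Sensible, feed 58.7→25 °C: -227.8 kJ/s
Outlet flows (mol/s): A 5.9212, B 20.279, C 20.279
Sensible, products 25→226 °C: 1281.2 kJ/s
Q = ΔH = 3324.7 kJ/s = 3324.7 kW
Heat supplied = 199480 kJ/min

Q_in = 199000 kJ/min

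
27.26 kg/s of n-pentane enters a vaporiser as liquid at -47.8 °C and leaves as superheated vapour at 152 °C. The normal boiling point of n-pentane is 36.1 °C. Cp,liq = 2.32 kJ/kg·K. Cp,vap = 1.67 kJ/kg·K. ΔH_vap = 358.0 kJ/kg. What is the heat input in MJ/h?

liquid -47.8→36.1 °C: 194.65 kJ/kg
vaporisation at 36.1 °C: 358 kJ/kg
vapour 36.1→152 °C: 193.55 kJ/kg
Δh = 194.65 + 358 + 193.55 = 746.2 kJ/kg
Q = ṁ·Δh = 27.26 kg/s × 746.2 kJ/kg = 20341 kJ/s
|Q| = 20341 kW = 73229 MJ/h

Q = 73200 MJ/h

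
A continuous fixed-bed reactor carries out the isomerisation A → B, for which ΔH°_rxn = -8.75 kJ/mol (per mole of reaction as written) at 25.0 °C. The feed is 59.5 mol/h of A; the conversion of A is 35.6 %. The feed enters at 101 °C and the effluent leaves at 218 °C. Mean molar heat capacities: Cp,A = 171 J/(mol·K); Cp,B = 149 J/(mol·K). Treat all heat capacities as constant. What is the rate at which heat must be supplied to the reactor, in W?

Q_in = 254 W

Extent of reaction ξ = 0.356 × 59.5 = 21.182 mol/h
Reaction term: ξ·ΔH°_rxn = 21.182 × -8.75 = -185.34 kJ/h
Sensible, feed 101→25 °C: -773.26 kJ/h
Outlet flows (mol/h): A 38.318, B 21.182
Sensible, products 25→218 °C: 1873.7 kJ/h
Q = ΔH = 915.14 kJ/h = 0.2542 kW
Heat supplied = 254.2 W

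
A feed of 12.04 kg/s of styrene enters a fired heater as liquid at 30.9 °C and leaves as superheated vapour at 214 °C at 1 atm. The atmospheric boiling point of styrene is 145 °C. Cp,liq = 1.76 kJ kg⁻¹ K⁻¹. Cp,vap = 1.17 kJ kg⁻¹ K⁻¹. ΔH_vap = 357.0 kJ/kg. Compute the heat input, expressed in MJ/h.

liquid 30.9→145 °C: 200.82 kJ/kg
vaporisation at 145 °C: 357 kJ/kg
vapour 145→214 °C: 80.73 kJ/kg
Δh = 200.82 + 357 + 80.73 = 638.55 kJ/kg
Q = ṁ·Δh = 12.04 kg/s × 638.55 kJ/kg = 7688.1 kJ/s
|Q| = 7688.1 kW = 27677 MJ/h

Q = 27700 MJ/h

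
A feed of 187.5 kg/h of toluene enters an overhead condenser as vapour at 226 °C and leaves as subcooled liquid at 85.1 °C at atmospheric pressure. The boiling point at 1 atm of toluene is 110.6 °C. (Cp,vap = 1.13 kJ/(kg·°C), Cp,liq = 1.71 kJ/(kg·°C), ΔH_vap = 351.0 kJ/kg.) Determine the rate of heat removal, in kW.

vapour 226→110.6 °C: -130.4 kJ/kg
condensation at 110.6 °C: -351 kJ/kg
liquid 110.6→85.1 °C: -43.605 kJ/kg
Δh = -130.4 + -351 + -43.605 = -525.01 kJ/kg
Q = ṁ·Δh = 187.5 kg/h × -525.01 kJ/kg = -98439 kJ/h
|Q| = 27.344 kW

Q_c = 27.3 kW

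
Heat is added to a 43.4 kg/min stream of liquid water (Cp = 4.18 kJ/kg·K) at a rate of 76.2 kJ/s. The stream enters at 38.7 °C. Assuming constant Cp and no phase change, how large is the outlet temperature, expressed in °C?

Q = 76.2 kJ/s = 4572 kJ/min
ΔT = Q/(ṁ·Cp) = 4572/(43.4×4.18) = 25.202 K
T_out = 38.7 + 25.202 = 63.902 °C

T_out = 63.9 °C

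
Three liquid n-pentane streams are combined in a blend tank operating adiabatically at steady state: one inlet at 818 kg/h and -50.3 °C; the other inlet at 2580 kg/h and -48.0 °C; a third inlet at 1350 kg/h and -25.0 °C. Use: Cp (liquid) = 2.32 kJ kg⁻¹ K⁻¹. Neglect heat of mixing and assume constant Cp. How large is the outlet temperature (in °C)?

No heat crosses the boundary, so H_out = H_in.
Σ ṁᵢCp,ᵢTᵢ = 818×2.32×-50.3 + 2580×2.32×-48.0 + 1350×2.32×-25.0 = -461070
Σ ṁᵢCp,ᵢ = 818×2.32 + 2580×2.32 + 1350×2.32 = 11015
T_out = -461070 / 11015 = -41.857 °C

T_out = -41.9 °C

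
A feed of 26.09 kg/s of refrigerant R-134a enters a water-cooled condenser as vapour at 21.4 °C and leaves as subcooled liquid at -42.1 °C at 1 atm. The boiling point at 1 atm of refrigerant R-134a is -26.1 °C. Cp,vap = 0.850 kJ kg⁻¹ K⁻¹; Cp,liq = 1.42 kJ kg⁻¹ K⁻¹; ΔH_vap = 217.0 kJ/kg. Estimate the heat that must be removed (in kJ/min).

vapour 21.4→-26.1 °C: -40.375 kJ/kg
condensation at -26.1 °C: -217 kJ/kg
liquid -26.1→-42.1 °C: -22.72 kJ/kg
Δh = -40.375 + -217 + -22.72 = -280.1 kJ/kg
Q = ṁ·Δh = 26.09 kg/s × -280.1 kJ/kg = -7307.7 kJ/s
|Q| = 7307.7 kW = 438460 kJ/min

Q_c = 438000 kJ/min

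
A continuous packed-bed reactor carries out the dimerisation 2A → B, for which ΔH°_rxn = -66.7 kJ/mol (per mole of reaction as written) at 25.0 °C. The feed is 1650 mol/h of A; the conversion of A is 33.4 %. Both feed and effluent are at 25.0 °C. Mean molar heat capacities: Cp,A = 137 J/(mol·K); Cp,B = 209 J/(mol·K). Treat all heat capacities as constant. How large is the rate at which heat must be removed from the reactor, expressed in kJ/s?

Extent of reaction ξ = 0.334 × 1650 / 2 = 275.55 mol/h
Reaction term: ξ·ΔH°_rxn = 275.55 × -66.7 = -18379 kJ/h
Q = ΔH = -18379 kJ/h = -5.1053 kW
Heat removed = 5.1053 kJ/s

Q_out = 5.11 kJ/s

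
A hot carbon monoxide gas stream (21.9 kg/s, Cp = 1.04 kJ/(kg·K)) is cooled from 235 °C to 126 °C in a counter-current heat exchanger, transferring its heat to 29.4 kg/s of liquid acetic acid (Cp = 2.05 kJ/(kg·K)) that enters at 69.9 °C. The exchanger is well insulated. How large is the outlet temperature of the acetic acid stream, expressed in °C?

T_c,out = 111 °C

Heat released by hot stream: Q = 21.9 × 1.04 × (235 − 126) = 2482.6 kJ/s
Energy balance on cold side (adiabatic exchanger): Q = ṁ_c·Cp_c·(T_c,out − T_c,in)
T_c,out = 69.9 + 2482.6/(29.4 × 2.05) = 111.09 °C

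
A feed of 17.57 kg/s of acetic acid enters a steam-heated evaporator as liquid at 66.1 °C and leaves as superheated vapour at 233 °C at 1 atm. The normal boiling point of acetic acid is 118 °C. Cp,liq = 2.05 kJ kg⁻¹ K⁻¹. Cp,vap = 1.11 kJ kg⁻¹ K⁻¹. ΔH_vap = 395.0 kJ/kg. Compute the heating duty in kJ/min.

Q = 663000 kJ/min

liquid 66.1→118 °C: 106.39 kJ/kg
vaporisation at 118 °C: 395 kJ/kg
vapour 118→233 °C: 127.65 kJ/kg
Δh = 106.39 + 395 + 127.65 = 629.04 kJ/kg
Q = ṁ·Δh = 17.57 kg/s × 629.04 kJ/kg = 11052 kJ/s
|Q| = 11052 kW = 663140 kJ/min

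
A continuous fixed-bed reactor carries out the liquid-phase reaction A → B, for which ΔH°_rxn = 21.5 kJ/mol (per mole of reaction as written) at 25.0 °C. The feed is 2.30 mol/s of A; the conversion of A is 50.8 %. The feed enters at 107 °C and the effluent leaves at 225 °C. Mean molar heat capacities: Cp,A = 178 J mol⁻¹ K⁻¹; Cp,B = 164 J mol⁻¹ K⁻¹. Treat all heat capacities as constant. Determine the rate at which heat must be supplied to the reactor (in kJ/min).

Q_in = 4210 kJ/min

Extent of reaction ξ = 0.508 × 2.30 = 1.1684 mol/s
Reaction term: ξ·ΔH°_rxn = 1.1684 × 21.5 = 25.121 kJ/s
Sensible, feed 107→25 °C: -33.571 kJ/s
Outlet flows (mol/s): A 1.1316, B 1.1684
Sensible, products 25→225 °C: 78.608 kJ/s
Q = ΔH = 70.158 kJ/s = 70.158 kW
Heat supplied = 4209.5 kJ/min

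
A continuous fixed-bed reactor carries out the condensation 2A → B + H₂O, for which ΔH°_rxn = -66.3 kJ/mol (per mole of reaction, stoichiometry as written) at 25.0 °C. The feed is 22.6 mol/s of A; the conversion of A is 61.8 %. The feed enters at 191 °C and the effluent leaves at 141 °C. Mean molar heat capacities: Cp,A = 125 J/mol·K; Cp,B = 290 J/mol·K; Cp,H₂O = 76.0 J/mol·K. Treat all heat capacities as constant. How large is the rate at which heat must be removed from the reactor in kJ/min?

Extent of reaction ξ = 0.618 × 22.6 / 2 = 6.9834 mol/s
Reaction term: ξ·ΔH°_rxn = 6.9834 × -66.3 = -463 kJ/s
Sensible, feed 191→25 °C: -468.95 kJ/s
Outlet flows (mol/s): A 8.6332, B 6.9834, H₂O 6.9834
Sensible, products 25→141 °C: 421.67 kJ/s
Q = ΔH = -510.28 kJ/s = -510.28 kW
Heat removed = 30617 kJ/min

Q_out = 30600 kJ/min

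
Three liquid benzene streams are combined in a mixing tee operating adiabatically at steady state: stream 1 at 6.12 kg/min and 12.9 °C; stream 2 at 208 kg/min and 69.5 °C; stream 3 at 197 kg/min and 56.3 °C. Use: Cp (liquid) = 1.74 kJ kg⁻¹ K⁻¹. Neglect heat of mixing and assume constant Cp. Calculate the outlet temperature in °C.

Adiabatic, steady state ⇒ Σ ṁᵢCp,ᵢ(T_out − Tᵢ) = 0
T_out = Σ ṁᵢCp,ᵢTᵢ / Σ ṁᵢCp,ᵢ
      = 44589 / 715.35 = 62.332 °C

T_out = 62.3 °C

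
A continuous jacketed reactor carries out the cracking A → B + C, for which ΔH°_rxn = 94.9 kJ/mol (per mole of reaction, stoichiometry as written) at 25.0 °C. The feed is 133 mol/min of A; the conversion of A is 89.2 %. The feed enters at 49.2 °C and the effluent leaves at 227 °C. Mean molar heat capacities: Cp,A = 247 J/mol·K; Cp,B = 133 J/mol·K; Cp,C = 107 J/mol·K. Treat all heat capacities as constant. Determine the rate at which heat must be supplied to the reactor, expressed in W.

Q_in = 282000 W

Extent of reaction ξ = 0.892 × 133 = 118.64 mol/min
Reaction term: ξ·ΔH°_rxn = 118.64 × 94.9 = 11259 kJ/min
Sensible, feed 49.2→25 °C: -794.99 kJ/min
Outlet flows (mol/min): A 14.364, B 118.64, C 118.64
Sensible, products 25→227 °C: 6468.2 kJ/min
Q = ΔH = 16932 kJ/min = 282.2 kW
Heat supplied = 282200 W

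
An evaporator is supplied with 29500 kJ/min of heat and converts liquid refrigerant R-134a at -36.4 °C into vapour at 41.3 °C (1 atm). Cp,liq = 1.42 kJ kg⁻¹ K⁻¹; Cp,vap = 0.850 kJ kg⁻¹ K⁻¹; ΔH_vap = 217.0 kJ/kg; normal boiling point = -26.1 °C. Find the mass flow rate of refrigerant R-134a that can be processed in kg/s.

ṁ = 1.70 kg/s

Δh = 1.42×(-26.1−-36.4) + 217.0 + 0.850×(41.3−-26.1) = 288.92 kJ/kg
Q = 29500 kJ/min = 491.67 kJ/s = 491.67 kJ/s
ṁ = Q/Δh = 491.67 / 288.92 = 1.7018 kg/s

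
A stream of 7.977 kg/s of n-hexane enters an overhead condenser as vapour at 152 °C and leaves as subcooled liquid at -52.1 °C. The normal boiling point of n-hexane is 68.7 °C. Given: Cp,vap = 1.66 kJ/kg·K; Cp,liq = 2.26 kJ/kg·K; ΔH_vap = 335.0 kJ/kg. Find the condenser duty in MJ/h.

vapour 152→68.7 °C: -138.28 kJ/kg
condensation at 68.7 °C: -335 kJ/kg
liquid 68.7→-52.1 °C: -273.01 kJ/kg
Δh = -138.28 + -335 + -273.01 = -746.29 kJ/kg
Q = ṁ·Δh = 7.977 kg/s × -746.29 kJ/kg = -5953.1 kJ/s
|Q| = 5953.1 kW = 21431 MJ/h

Q_c = 21400 MJ/h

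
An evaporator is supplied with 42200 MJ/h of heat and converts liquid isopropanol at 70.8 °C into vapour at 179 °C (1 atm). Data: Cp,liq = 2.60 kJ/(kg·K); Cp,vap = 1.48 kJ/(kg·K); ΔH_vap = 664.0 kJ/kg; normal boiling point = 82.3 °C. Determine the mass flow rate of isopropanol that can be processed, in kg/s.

Δh = 2.60×(82.3−70.8) + 664.0 + 1.48×(179−82.3) = 837.02 kJ/kg
Q = 42200 MJ/h = 11722 kJ/s = 11722 kJ/s
ṁ = Q/Δh = 11722 / 837.02 = 14.005 kg/s

ṁ = 14.0 kg/s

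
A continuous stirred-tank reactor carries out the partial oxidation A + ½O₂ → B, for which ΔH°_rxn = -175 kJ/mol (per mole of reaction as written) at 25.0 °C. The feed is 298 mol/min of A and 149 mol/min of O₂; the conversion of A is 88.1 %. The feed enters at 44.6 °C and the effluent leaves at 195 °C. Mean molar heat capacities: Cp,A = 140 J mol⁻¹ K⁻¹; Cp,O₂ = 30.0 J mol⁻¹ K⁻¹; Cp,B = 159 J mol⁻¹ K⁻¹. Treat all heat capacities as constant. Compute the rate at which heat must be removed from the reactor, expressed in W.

Q_out = 647000 W

Extent of reaction ξ = 0.881 × 298 = 262.54 mol/min
Reaction term: ξ·ΔH°_rxn = 262.54 × -175 = -45944 kJ/min
Sensible, feed 44.6→25 °C: -905.32 kJ/min
Outlet flows (mol/min): A 35.462, O₂ 17.731, B 262.54
Sensible, products 25→195 °C: 8030.8 kJ/min
Q = ΔH = -38819 kJ/min = -646.98 kW
Heat removed = 646980 W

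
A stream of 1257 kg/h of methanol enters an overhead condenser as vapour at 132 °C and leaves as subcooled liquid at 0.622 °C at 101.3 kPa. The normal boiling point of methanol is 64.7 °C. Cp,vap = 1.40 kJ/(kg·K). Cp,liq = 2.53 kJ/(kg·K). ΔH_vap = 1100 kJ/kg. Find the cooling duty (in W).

Q_c = 474000 W

vapour 132→64.7 °C: -94.22 kJ/kg
condensation at 64.7 °C: -1100 kJ/kg
liquid 64.7→0.622 °C: -162.12 kJ/kg
Δh = -94.22 + -1100 + -162.12 = -1356.3 kJ/kg
Q = ṁ·Δh = 1257 kg/h × -1356.3 kJ/kg = -1.7049e+06 kJ/h
|Q| = 473.59 kW = 473590 W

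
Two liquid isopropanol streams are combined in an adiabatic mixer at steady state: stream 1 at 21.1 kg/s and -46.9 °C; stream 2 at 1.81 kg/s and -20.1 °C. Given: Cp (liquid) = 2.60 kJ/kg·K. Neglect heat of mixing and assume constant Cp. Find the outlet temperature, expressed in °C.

No heat crosses the boundary, so H_out = H_in.
Σ ṁᵢCp,ᵢTᵢ = 21.1×2.60×-46.9 + 1.81×2.60×-20.1 = -2667.5
Σ ṁᵢCp,ᵢ = 21.1×2.60 + 1.81×2.60 = 59.566
T_out = -2667.5 / 59.566 = -44.783 °C

T_out = -44.8 °C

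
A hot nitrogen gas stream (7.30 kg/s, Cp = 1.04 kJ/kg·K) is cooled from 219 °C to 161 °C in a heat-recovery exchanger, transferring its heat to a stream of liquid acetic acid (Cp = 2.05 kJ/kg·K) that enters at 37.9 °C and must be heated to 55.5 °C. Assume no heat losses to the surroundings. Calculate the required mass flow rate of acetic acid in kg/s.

ṁ_c = 12.2 kg/s

Heat released by hot stream: Q = 7.30 × 1.04 × (219 − 161) = 440.34 kJ/s
Energy balance on cold side (adiabatic exchanger): Q = ṁ_c·Cp_c·(T_c,out − T_c,in)
ṁ_c = 440.34 / [2.05 × (55.5 − 37.9)] = 12.204 kg/s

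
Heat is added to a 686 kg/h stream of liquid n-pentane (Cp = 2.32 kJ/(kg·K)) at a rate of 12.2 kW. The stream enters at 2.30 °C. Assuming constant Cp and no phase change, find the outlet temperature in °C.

Q = 12.2 kW = 43920 kJ/h
ΔT = Q/(ṁ·Cp) = 43920/(686×2.32) = 27.596 K
T_out = 2.30 + 27.596 = 29.896 °C

T_out = 29.9 °C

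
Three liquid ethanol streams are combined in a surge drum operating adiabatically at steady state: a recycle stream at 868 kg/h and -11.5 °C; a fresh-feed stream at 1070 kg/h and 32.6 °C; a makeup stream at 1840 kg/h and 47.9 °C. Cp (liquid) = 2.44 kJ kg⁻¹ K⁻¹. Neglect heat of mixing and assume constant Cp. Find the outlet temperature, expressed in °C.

T_out = 29.9 °C

Adiabatic, steady state ⇒ Σ ṁᵢCp,ᵢ(T_out − Tᵢ) = 0
Σ ṁᵢCp,ᵢTᵢ = 868×2.44×-11.5 + 1070×2.44×32.6 + 1840×2.44×47.9 = 275810
Σ ṁᵢCp,ᵢ = 868×2.44 + 1070×2.44 + 1840×2.44 = 9218.3
T_out = 275810 / 9218.3 = 29.92 °C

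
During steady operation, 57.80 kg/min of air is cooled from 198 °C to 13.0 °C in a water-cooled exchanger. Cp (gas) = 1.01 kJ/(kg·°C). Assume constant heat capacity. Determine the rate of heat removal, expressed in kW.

Q = ṁ·Cp·ΔT = 57.80 × 1.01 × (13.0 − 198) = -10800 kJ/min
Converting: 10800 / 60 s = 180 kW

Q_c = 180 kW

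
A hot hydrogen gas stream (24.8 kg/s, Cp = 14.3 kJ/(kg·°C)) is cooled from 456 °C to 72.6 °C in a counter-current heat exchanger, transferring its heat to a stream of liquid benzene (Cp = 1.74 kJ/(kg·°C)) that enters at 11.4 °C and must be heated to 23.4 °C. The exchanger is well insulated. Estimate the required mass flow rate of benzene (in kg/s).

ṁ_c = 6510 kg/s

Heat released by hot stream: Q = 24.8 × 14.3 × (456 − 72.6) = 135970 kJ/s
Energy balance on cold side (adiabatic exchanger): Q = ṁ_c·Cp_c·(T_c,out − T_c,in)
ṁ_c = 135970 / [1.74 × (23.4 − 11.4)] = 6511.9 kg/s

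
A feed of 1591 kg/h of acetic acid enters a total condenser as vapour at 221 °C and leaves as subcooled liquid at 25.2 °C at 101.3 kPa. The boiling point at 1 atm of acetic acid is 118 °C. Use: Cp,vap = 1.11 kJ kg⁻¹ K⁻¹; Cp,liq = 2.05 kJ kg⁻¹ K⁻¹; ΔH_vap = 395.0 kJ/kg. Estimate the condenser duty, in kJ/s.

vapour 221→118 °C: -114.33 kJ/kg
condensation at 118 °C: -395 kJ/kg
liquid 118→25.2 °C: -190.24 kJ/kg
Δh = -114.33 + -395 + -190.24 = -699.57 kJ/kg
Q = ṁ·Δh = 1591 kg/h × -699.57 kJ/kg = -1.113e+06 kJ/h
|Q| = 309.17 kW

Q_c = 309 kJ/s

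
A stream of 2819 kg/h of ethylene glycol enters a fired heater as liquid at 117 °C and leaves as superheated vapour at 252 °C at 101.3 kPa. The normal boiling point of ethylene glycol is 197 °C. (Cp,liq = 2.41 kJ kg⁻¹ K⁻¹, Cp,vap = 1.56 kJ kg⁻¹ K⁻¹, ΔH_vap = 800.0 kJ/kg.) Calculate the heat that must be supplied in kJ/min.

Q = 50700 kJ/min

liquid 117→197 °C: 192.8 kJ/kg
vaporisation at 197 °C: 800 kJ/kg
vapour 197→252 °C: 85.8 kJ/kg
Δh = 192.8 + 800 + 85.8 = 1078.6 kJ/kg
Q = ṁ·Δh = 2819 kg/h × 1078.6 kJ/kg = 3.0406e+06 kJ/h
|Q| = 844.6 kW = 50676 kJ/min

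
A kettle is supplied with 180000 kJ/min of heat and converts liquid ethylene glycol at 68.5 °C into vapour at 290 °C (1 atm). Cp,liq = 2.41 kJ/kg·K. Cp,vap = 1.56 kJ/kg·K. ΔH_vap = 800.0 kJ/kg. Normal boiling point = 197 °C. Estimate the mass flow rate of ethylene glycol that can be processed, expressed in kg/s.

ṁ = 2.39 kg/s

Δh = 2.41×(197−68.5) + 800.0 + 1.56×(290−197) = 1254.8 kJ/kg
Q = 180000 kJ/min = 3000 kJ/s = 3000 kJ/s
ṁ = Q/Δh = 3000 / 1254.8 = 2.3909 kg/s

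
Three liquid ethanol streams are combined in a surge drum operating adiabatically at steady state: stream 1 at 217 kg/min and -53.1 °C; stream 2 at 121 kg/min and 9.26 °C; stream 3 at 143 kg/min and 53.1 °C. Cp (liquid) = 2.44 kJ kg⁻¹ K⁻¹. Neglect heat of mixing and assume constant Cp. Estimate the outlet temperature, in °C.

No heat crosses the boundary, so H_out = H_in.
Σ ṁᵢCp,ᵢTᵢ = 217×2.44×-53.1 + 121×2.44×9.26 + 143×2.44×53.1 = -6853.8
Σ ṁᵢCp,ᵢ = 217×2.44 + 121×2.44 + 143×2.44 = 1173.6
T_out = -6853.8 / 1173.6 = -5.8398 °C

T_out = -5.84 °C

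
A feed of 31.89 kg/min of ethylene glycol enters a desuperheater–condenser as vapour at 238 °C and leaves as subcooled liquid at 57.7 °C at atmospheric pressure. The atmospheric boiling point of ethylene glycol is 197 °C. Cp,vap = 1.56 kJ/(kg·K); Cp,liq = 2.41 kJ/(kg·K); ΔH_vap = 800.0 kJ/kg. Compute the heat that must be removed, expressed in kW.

Q_c = 638 kW

vapour 238→197 °C: -63.96 kJ/kg
condensation at 197 °C: -800 kJ/kg
liquid 197→57.7 °C: -335.71 kJ/kg
Δh = -63.96 + -800 + -335.71 = -1199.7 kJ/kg
Q = ṁ·Δh = 31.89 kg/min × -1199.7 kJ/kg = -38258 kJ/min
|Q| = 637.63 kW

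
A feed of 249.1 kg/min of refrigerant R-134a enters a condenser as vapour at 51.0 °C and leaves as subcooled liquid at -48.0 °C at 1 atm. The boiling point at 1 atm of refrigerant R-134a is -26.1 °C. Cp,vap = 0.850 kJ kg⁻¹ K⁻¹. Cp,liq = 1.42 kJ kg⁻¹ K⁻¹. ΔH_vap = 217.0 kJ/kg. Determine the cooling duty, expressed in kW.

vapour 51.0→-26.1 °C: -65.535 kJ/kg
condensation at -26.1 °C: -217 kJ/kg
liquid -26.1→-48.0 °C: -31.098 kJ/kg
Δh = -65.535 + -217 + -31.098 = -313.63 kJ/kg
Q = ṁ·Δh = 249.1 kg/min × -313.63 kJ/kg = -78126 kJ/min
|Q| = 1302.1 kW

Q_c = 1300 kW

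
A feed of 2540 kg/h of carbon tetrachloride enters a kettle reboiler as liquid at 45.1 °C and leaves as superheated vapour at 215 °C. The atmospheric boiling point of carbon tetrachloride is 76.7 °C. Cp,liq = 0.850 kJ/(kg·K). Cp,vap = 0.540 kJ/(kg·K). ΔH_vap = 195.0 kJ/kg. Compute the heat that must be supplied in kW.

Q = 209 kW

liquid 45.1→76.7 °C: 26.86 kJ/kg
vaporisation at 76.7 °C: 195 kJ/kg
vapour 76.7→215 °C: 74.682 kJ/kg
Δh = 26.86 + 195 + 74.682 = 296.54 kJ/kg
Q = ṁ·Δh = 2540 kg/h × 296.54 kJ/kg = 753220 kJ/h
|Q| = 209.23 kW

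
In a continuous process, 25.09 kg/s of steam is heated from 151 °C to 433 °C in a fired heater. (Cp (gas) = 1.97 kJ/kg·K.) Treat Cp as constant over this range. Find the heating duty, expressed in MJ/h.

Q = ṁ·Cp·ΔT = 25.09 × 1.97 × (433 − 151) = 13938 kJ/s
Heating duty = 50179 MJ/h

Q = 50200 MJ/h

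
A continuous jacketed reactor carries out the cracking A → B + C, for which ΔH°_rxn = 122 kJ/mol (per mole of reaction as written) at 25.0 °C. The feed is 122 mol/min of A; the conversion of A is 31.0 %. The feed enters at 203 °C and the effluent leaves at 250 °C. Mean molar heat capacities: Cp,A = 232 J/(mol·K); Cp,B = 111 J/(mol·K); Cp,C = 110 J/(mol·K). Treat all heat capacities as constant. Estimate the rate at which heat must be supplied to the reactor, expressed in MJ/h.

Q_in = 351 MJ/h

Extent of reaction ξ = 0.310 × 122 = 37.82 mol/min
Reaction term: ξ·ΔH°_rxn = 37.82 × 122 = 4614 kJ/min
Sensible, feed 203→25 °C: -5038.1 kJ/min
Outlet flows (mol/min): A 84.18, B 37.82, C 37.82
Sensible, products 25→250 °C: 6274.8 kJ/min
Q = ΔH = 5850.7 kJ/min = 97.512 kW
Heat supplied = 351.04 MJ/h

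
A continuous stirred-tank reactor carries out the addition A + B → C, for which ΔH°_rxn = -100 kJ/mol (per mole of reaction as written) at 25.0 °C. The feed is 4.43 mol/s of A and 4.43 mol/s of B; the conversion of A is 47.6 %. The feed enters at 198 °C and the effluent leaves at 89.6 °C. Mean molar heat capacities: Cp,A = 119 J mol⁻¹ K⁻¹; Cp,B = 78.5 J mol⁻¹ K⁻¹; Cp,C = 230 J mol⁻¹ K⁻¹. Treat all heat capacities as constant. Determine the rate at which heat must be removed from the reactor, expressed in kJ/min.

Q_out = 18100 kJ/min

Extent of reaction ξ = 0.476 × 4.43 = 2.1087 mol/s
Reaction term: ξ·ΔH°_rxn = 2.1087 × -100 = -210.87 kJ/s
Sensible, feed 198→25 °C: -151.36 kJ/s
Outlet flows (mol/s): A 2.3213, B 2.3213, C 2.1087
Sensible, products 25→89.6 °C: 60.947 kJ/s
Q = ΔH = -301.28 kJ/s = -301.28 kW
Heat removed = 18077 kJ/min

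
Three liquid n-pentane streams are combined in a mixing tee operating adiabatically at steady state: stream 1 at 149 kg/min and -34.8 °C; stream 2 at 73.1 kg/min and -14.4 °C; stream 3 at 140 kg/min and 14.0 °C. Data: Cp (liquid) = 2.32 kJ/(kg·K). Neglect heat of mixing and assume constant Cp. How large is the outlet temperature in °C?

No heat crosses the boundary, so H_out = H_in.
Σ ṁᵢCp,ᵢTᵢ = 149×2.32×-34.8 + 73.1×2.32×-14.4 + 140×2.32×14.0 = -9924.6
Σ ṁᵢCp,ᵢ = 149×2.32 + 73.1×2.32 + 140×2.32 = 840.07
T_out = -9924.6 / 840.07 = -11.814 °C

T_out = -11.8 °C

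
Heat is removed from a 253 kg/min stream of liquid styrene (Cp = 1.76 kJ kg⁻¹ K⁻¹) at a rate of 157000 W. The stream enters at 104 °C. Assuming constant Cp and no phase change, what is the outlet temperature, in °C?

Q = 157000 W = 9420 kJ/min
ΔT = Q/(ṁ·Cp) = 9420/(253×1.76) = 21.155 K
T_out = 104 − 21.155 = 82.845 °C

T_out = 82.8 °C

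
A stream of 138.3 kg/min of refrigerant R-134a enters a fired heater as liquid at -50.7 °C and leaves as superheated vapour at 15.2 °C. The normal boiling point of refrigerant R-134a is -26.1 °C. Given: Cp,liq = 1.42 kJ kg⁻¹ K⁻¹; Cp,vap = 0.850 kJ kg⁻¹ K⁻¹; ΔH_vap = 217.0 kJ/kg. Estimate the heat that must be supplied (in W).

liquid -50.7→-26.1 °C: 34.932 kJ/kg
vaporisation at -26.1 °C: 217 kJ/kg
vapour -26.1→15.2 °C: 35.105 kJ/kg
Δh = 34.932 + 217 + 35.105 = 287.04 kJ/kg
Q = ṁ·Δh = 138.3 kg/min × 287.04 kJ/kg = 39697 kJ/min
|Q| = 661.62 kW = 661620 W

Q = 662000 W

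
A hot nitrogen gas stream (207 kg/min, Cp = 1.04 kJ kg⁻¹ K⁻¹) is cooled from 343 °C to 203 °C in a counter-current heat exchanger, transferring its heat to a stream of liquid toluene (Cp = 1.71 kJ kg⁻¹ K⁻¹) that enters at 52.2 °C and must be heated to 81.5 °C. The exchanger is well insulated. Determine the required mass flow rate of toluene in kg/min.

Heat released by hot stream: Q = 207 × 1.04 × (343 − 203) = 30139 kJ/min
Energy balance on cold side (adiabatic exchanger): Q = ṁ_c·Cp_c·(T_c,out − T_c,in)
ṁ_c = 30139 / [1.71 × (81.5 − 52.2)] = 601.54 kg/min

ṁ_c = 602 kg/min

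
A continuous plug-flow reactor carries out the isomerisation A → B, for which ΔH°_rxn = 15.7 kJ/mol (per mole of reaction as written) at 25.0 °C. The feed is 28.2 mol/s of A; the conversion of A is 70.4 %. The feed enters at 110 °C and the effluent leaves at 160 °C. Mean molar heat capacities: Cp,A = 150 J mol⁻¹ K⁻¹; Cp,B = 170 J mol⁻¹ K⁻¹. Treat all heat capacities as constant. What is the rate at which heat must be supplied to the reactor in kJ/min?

Extent of reaction ξ = 0.704 × 28.2 = 19.853 mol/s
Reaction term: ξ·ΔH°_rxn = 19.853 × 15.7 = 311.69 kJ/s
Sensible, feed 110→25 °C: -359.55 kJ/s
Outlet flows (mol/s): A 8.3472, B 19.853
Sensible, products 25→160 °C: 624.65 kJ/s
Q = ΔH = 576.79 kJ/s = 576.79 kW
Heat supplied = 34607 kJ/min

Q_in = 34600 kJ/min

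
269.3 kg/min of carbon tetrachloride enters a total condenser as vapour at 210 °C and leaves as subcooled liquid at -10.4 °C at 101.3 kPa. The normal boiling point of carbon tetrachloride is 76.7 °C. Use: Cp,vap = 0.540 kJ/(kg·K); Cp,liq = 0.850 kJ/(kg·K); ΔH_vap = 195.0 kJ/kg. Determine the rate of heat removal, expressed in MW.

Q_c = 1.53 MW

vapour 210→76.7 °C: -71.982 kJ/kg
condensation at 76.7 °C: -195 kJ/kg
liquid 76.7→-10.4 °C: -74.035 kJ/kg
Δh = -71.982 + -195 + -74.035 = -341.02 kJ/kg
Q = ṁ·Δh = 269.3 kg/min × -341.02 kJ/kg = -91836 kJ/min
|Q| = 1530.6 kW = 1.5306 MW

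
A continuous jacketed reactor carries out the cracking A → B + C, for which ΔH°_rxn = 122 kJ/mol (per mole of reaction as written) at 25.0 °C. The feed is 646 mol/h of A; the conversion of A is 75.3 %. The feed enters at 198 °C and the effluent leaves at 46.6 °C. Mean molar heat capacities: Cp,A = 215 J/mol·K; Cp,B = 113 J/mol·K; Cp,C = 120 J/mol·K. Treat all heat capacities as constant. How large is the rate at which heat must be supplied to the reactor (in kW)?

Extent of reaction ξ = 0.753 × 646 = 486.44 mol/h
Reaction term: ξ·ΔH°_rxn = 486.44 × 122 = 59345 kJ/h
Sensible, feed 198→25 °C: -24028 kJ/h
Outlet flows (mol/h): A 159.56, B 486.44, C 486.44
Sensible, products 25→46.6 °C: 3189.2 kJ/h
Q = ΔH = 38507 kJ/h = 10.696 kW
Heat supplied = 10.696 kW

Q_in = 10.7 kW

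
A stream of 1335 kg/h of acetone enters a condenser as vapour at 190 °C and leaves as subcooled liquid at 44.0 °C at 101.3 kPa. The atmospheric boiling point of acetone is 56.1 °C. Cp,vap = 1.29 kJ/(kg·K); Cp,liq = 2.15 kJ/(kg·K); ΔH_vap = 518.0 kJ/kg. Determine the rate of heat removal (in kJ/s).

vapour 190→56.1 °C: -172.73 kJ/kg
condensation at 56.1 °C: -518 kJ/kg
liquid 56.1→44.0 °C: -26.015 kJ/kg
Δh = -172.73 + -518 + -26.015 = -716.75 kJ/kg
Q = ṁ·Δh = 1335 kg/h × -716.75 kJ/kg = -956860 kJ/h
|Q| = 265.79 kW

Q_c = 266 kJ/s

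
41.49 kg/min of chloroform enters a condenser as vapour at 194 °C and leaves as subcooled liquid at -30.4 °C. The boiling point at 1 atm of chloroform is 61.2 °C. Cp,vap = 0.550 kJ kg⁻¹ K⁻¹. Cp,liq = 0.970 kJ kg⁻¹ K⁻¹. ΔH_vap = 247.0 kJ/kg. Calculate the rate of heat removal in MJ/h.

Q_c = 1020 MJ/h

vapour 194→61.2 °C: -73.04 kJ/kg
condensation at 61.2 °C: -247 kJ/kg
liquid 61.2→-30.4 °C: -88.852 kJ/kg
Δh = -73.04 + -247 + -88.852 = -408.89 kJ/kg
Q = ṁ·Δh = 41.49 kg/min × -408.89 kJ/kg = -16965 kJ/min
|Q| = 282.75 kW = 1017.9 MJ/h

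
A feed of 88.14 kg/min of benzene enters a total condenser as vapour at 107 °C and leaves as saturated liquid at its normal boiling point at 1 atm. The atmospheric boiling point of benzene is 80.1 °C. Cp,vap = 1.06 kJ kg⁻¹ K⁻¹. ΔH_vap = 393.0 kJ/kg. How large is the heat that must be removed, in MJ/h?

vapour 107→80.1 °C: -28.514 kJ/kg
condensation at 80.1 °C: -393 kJ/kg
Δh = -28.514 + -393 = -421.51 kJ/kg
Q = ṁ·Δh = 88.14 kg/min × -421.51 kJ/kg = -37152 kJ/min
|Q| = 619.2 kW = 2229.1 MJ/h

Q_c = 2230 MJ/h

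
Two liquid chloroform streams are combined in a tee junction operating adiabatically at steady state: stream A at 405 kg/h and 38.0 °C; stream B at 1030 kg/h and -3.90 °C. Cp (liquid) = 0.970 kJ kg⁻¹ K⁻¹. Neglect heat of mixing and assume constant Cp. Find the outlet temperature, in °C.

No heat crosses the boundary, so H_out = H_in.
T_out = Σ ṁᵢCp,ᵢTᵢ / Σ ṁᵢCp,ᵢ
      = 11032 / 1392 = 7.9254 °C

T_out = 7.93 °C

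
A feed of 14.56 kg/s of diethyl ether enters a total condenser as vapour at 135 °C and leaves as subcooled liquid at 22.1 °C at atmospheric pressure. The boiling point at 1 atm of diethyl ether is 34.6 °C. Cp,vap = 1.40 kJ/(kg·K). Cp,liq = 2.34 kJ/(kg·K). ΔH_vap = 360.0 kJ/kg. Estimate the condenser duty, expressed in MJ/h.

vapour 135→34.6 °C: -140.56 kJ/kg
condensation at 34.6 °C: -360 kJ/kg
liquid 34.6→22.1 °C: -29.25 kJ/kg
Δh = -140.56 + -360 + -29.25 = -529.81 kJ/kg
Q = ṁ·Δh = 14.56 kg/s × -529.81 kJ/kg = -7714 kJ/s
|Q| = 7714 kW = 27771 MJ/h

Q_c = 27800 MJ/h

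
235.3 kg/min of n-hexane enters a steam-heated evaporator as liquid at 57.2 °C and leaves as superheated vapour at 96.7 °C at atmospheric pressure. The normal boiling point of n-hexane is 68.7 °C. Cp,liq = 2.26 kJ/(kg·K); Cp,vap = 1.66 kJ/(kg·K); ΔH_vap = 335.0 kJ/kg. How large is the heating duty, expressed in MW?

Q = 1.60 MW

liquid 57.2→68.7 °C: 25.99 kJ/kg
vaporisation at 68.7 °C: 335 kJ/kg
vapour 68.7→96.7 °C: 46.48 kJ/kg
Δh = 25.99 + 335 + 46.48 = 407.47 kJ/kg
Q = ṁ·Δh = 235.3 kg/min × 407.47 kJ/kg = 95878 kJ/min
|Q| = 1598 kW = 1.598 MW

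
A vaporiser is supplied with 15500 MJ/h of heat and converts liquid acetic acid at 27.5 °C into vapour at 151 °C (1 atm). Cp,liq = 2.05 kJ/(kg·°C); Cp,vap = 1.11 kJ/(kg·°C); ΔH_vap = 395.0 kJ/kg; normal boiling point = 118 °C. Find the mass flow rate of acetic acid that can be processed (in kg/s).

Δh = 2.05×(118−27.5) + 395.0 + 1.11×(151−118) = 617.15 kJ/kg
Q = 15500 MJ/h = 4305.6 kJ/s = 4305.6 kJ/s
ṁ = Q/Δh = 4305.6 / 617.15 = 6.9765 kg/s

ṁ = 6.98 kg/s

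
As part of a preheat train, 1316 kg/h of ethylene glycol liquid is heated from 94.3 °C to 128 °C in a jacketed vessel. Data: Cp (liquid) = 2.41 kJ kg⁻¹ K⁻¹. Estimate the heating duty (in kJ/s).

Q = 29.7 kJ/s

Q = ṁ·Cp·ΔT = 1316 × 2.41 × (128 − 94.3) = 106880 kJ/h
Converting: 106880 / 3600 s = 29.689 kW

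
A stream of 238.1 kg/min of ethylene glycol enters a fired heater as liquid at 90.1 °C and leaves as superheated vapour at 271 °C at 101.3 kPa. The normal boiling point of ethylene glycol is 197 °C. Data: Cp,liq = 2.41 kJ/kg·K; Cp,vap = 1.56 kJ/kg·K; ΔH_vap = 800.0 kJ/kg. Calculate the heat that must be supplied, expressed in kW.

liquid 90.1→197 °C: 257.63 kJ/kg
vaporisation at 197 °C: 800 kJ/kg
vapour 197→271 °C: 115.44 kJ/kg
Δh = 257.63 + 800 + 115.44 = 1173.1 kJ/kg
Q = ṁ·Δh = 238.1 kg/min × 1173.1 kJ/kg = 279310 kJ/min
|Q| = 4655.1 kW

Q = 4660 kW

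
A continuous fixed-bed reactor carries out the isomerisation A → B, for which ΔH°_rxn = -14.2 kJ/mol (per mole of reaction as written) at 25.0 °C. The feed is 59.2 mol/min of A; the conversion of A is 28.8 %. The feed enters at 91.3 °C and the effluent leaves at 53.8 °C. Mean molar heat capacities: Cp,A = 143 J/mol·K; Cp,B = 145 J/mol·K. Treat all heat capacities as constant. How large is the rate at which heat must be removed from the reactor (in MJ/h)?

Extent of reaction ξ = 0.288 × 59.2 = 17.05 mol/min
Reaction term: ξ·ΔH°_rxn = 17.05 × -14.2 = -242.1 kJ/min
Sensible, feed 91.3→25 °C: -561.27 kJ/min
Outlet flows (mol/min): A 42.15, B 17.05
Sensible, products 25→53.8 °C: 244.79 kJ/min
Q = ΔH = -558.58 kJ/min = -9.3097 kW
Heat removed = 33.515 MJ/h

Q_out = 33.5 MJ/h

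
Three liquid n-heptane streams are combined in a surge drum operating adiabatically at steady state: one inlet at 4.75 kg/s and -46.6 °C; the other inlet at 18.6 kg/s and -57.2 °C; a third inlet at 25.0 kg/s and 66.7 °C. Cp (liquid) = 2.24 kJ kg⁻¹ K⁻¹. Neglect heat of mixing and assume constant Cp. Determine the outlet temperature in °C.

T_out = 7.91 °C

Adiabatic, steady state ⇒ Σ ṁᵢCp,ᵢ(T_out − Tᵢ) = 0
T_out = Σ ṁᵢCp,ᵢTᵢ / Σ ṁᵢCp,ᵢ
      = 856.2 / 108.3 = 7.9055 °C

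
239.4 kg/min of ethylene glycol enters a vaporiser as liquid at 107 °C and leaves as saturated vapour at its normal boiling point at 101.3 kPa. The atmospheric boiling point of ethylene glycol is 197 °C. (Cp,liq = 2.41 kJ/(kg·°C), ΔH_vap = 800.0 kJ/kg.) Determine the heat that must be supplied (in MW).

Q = 4.06 MW

liquid 107→197 °C: 216.9 kJ/kg
vaporisation at 197 °C: 800 kJ/kg
Δh = 216.9 + 800 = 1016.9 kJ/kg
Q = ṁ·Δh = 239.4 kg/min × 1016.9 kJ/kg = 243450 kJ/min
|Q| = 4057.4 kW = 4.0574 MW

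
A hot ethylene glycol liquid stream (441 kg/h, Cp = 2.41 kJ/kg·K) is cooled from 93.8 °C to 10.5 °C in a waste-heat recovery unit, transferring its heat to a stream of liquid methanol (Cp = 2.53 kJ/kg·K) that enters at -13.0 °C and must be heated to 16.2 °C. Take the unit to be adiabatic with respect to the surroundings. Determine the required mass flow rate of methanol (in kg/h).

Heat released by hot stream: Q = 441 × 2.41 × (93.8 − 10.5) = 88532 kJ/h
Energy balance on cold side (adiabatic exchanger): Q = ṁ_c·Cp_c·(T_c,out − T_c,in)
ṁ_c = 88532 / [2.53 × (16.2 − -13.0)] = 1198.4 kg/h

ṁ_c = 1200 kg/h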